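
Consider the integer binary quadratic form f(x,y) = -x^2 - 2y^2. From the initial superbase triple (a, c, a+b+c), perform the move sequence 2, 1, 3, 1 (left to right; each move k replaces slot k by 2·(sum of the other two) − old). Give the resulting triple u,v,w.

start (-1,-2,-3) = (f(1,0),f(0,1),f(1,1))
replace slot 2: 2·((-1)+(-3)) − (-2) = -6 → (-1,-6,-3)
replace slot 1: 2·((-6)+(-3)) − (-1) = -17 → (-17,-6,-3)
replace slot 3: 2·((-17)+(-6)) − (-3) = -43 → (-17,-6,-43)
replace slot 1: 2·((-6)+(-43)) − (-17) = -81 → (-81,-6,-43)

-81,-6,-43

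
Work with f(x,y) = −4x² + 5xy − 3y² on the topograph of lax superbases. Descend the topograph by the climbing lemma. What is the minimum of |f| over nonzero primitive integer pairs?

translate: b→3 (≡-5 mod 8), so (4,-5,3)→(4,3,2)
flip: (4,3,2)→(2,-3,4)
translate: b→1 (≡-3 mod 4), so (2,-3,4)→(2,1,3)
reduced (well bottom): (2,1,3) with a≤c, −a<b≤a
well minimum |f| = |-2| = 2 (negative-definite)

2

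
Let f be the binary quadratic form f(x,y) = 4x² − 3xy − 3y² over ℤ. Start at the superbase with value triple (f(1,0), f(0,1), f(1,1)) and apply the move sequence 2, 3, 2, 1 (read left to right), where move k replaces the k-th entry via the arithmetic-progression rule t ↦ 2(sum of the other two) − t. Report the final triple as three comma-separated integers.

start (4,-3,-2) = (f(1,0),f(0,1),f(1,1))
replace slot 2: 2·(4+(-2)) − (-3) = 7 → (4,7,-2)
replace slot 3: 2·(4+7) − (-2) = 24 → (4,7,24)
replace slot 2: 2·(4+24) − 7 = 49 → (4,49,24)
replace slot 1: 2·(49+24) − 4 = 142 → (142,49,24)

142,49,24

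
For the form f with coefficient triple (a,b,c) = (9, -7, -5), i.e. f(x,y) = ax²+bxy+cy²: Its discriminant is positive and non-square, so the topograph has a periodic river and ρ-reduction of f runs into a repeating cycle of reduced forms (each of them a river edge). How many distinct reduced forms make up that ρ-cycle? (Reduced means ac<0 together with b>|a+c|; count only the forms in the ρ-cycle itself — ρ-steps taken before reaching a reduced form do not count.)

D = 229, ⌊√D⌋ = 15
descent: ρ → (-5,7,9)  [lands on river]
river: ρ → (9,11,-3)
river: ρ → (-3,13,5)
river: ρ → (5,7,-9)
river: ρ → (-9,11,3)
river: ρ → (3,13,-5)
ρ-cycle length = 6 (tail of 1 descent step not counted)

6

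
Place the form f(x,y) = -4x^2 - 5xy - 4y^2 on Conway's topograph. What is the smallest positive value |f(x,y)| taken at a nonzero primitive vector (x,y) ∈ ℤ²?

translate: b→-3 (≡5 mod 8), so (4,5,4)→(4,-3,3)
flip: (4,-3,3)→(3,3,4)
reduced (well bottom): (3,3,4) with a≤c, −a<b≤a
well minimum |f| = |-3| = 3 (negative-definite)

3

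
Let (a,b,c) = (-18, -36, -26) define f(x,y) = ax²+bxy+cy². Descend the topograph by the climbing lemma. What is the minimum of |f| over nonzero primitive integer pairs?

translate: b→0 (≡36 mod 36), so (18,36,26)→(18,0,8)
flip: (18,0,8)→(8,0,18)
reduced (well bottom): (8,0,18) with a≤c, −a<b≤a
well minimum |f| = |-8| = 8 (negative-definite)

8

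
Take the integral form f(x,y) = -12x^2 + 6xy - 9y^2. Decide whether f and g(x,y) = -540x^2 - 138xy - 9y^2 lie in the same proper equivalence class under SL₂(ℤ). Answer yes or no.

D₁ = -396, D₂ = -396
f is negative-definite; reduce −f:
−f: flip: (12,-6,9)→(9,6,12)
−f: reduced (well bottom): (9,6,12) with a≤c, −a<b≤a
flip sign back: reduced form of f is (-9,-6,-12)
g is negative-definite; reduce −g:
−g: flip: (540,138,9)→(9,-138,540)
−g: translate: b→6 (≡-138 mod 18), so (9,-138,540)→(9,6,12)
−g: reduced (well bottom): (9,6,12) with a≤c, −a<b≤a
flip sign back: reduced form of g is (-9,-6,-12)
reduced forms (-9, -6, -12) vs (-9, -6, -12) ⇒ equivalent

yes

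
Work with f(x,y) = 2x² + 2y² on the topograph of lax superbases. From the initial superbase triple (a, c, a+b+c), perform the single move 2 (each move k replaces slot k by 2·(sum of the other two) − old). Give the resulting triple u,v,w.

start (2,2,4) = (f(1,0),f(0,1),f(1,1))
replace slot 2: 2·(2+4) − 2 = 10 → (2,10,4)

2,10,4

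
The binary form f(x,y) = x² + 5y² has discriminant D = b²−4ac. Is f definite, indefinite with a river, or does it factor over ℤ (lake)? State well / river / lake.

D = b²−4ac = 0² − 4·1·5 = -20
D < 0 ⇒ definite ⇒ every region one sign ⇒ single well

well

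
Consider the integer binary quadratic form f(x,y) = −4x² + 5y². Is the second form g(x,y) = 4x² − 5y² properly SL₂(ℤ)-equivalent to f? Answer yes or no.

D₁ = 80, D₂ = 80
river cycle of f (length 2): (-4, 8, 1), (1, 8, -4)
river cycle of g (length 2): (4, 8, -1), (-1, 8, 4)
cycles differ ⇒ inequivalent

no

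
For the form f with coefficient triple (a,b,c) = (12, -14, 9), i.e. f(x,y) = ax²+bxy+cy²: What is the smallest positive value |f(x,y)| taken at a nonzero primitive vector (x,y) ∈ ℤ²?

translate: b→10 (≡-14 mod 24), so (12,-14,9)→(12,10,7)
flip: (12,10,7)→(7,-10,12)
translate: b→4 (≡-10 mod 14), so (7,-10,12)→(7,4,9)
reduced (well bottom): (7,4,9) with a≤c, −a<b≤a
well minimum = a = 7

7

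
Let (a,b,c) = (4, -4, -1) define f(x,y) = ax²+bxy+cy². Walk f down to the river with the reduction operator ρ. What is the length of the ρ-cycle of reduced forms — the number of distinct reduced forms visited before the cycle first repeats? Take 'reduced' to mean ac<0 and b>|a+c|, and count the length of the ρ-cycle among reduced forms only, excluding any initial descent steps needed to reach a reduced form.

D = 32, ⌊√D⌋ = 5
descent: ρ → (-1,4,4)  [lands on river]
river: ρ → (4,4,-1)
ρ-cycle length = 2 (tail of 1 descent step not counted)

2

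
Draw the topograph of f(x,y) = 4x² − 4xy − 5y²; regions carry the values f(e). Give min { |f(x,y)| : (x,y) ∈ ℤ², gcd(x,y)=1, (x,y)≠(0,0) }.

descent: ρ → (-5,4,4)  [lands on river]
river: ρ → (4,4,-5)
river: ρ → (-5,6,3)
river: ρ → (3,6,-5)
closes: descent 1, river 4
min |a| on river = 3

3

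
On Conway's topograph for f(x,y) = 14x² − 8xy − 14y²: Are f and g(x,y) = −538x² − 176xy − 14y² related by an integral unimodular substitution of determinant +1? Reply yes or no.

D₁ = 848, D₂ = 848
river cycle of f (length 10): (-14, 8, 14), (14, 20, -8), (-8, 28, 2), (2, 28, -8), (-8, 20, 14), (14, 8, -14), (-14, 20, 8), (8, 28, -2), (-2, 28, 8), (8, 20, -14)
river cycle of g (length 10): (-14, 8, 14), (14, 20, -8), (-8, 28, 2), (2, 28, -8), (-8, 20, 14), (14, 8, -14), (-14, 20, 8), (8, 28, -2), (-2, 28, 8), (8, 20, -14)
cycles coincide ⇒ equivalent

yes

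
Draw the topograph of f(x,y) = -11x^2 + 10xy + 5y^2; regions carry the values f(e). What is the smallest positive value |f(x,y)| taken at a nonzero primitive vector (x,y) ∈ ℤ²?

river: ρ → (5,10,-11)
river: ρ → (-11,12,4)
river: ρ → (4,12,-11)
river: ρ → (-11,10,5)
closes: descent 0, river 4
min |a| on river = 4

4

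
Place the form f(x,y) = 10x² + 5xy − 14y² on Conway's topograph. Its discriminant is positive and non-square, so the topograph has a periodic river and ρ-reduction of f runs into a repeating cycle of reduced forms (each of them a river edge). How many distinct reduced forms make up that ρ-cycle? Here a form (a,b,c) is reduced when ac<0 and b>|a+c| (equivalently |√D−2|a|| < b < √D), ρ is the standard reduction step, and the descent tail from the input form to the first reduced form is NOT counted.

D = 585, ⌊√D⌋ = 24
river: ρ → (-14,23,1)
river: ρ → (1,23,-14)
river: ρ → (-14,5,10)
river: ρ → (10,15,-9)
river: ρ → (-9,21,4)
river: ρ → (4,19,-14)
river: ρ → (-14,9,9)
river: ρ → (9,9,-14)
river: ρ → (-14,19,4)
river: ρ → (4,21,-9)
river: ρ → (-9,15,10)
river: ρ → (10,5,-14)
ρ-cycle length = 12 (tail of 0 descent steps not counted)

12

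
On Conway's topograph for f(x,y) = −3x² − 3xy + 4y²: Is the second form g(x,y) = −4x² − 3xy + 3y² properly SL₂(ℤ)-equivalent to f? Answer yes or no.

D₁ = 57, D₂ = 57
river cycle of f (length 6): (4, 3, -3), (-3, 3, 4), (4, 5, -2), (-2, 7, 1), (1, 7, -2), (-2, 5, 4)
river cycle of g (length 6): (3, 3, -4), (-4, 5, 2), (2, 7, -1), (-1, 7, 2), (2, 5, -4), (-4, 3, 3)
cycles differ ⇒ inequivalent

no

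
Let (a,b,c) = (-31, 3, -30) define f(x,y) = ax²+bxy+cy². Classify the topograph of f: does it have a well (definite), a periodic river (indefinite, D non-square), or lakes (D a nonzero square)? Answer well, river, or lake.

D = b²−4ac = 3² − 4·(-31)·(-30) = -3711
D < 0 ⇒ definite ⇒ every region one sign ⇒ single well

well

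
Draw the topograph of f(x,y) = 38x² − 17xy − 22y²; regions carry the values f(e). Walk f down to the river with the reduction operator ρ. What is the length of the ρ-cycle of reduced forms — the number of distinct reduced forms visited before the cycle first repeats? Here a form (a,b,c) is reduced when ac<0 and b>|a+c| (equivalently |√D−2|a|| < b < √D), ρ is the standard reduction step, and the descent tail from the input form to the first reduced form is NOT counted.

D = 3633, ⌊√D⌋ = 60
descent: ρ → (-22,17,38)  [lands on river]
river: ρ → (38,59,-1)
river: ρ → (-1,59,38)
river: ρ → (38,17,-22)
river: ρ → (-22,27,33)
river: ρ → (33,39,-16)
river: ρ → (-16,57,6)
river: ρ → (6,51,-43)
river: ρ → (-43,35,14)
river: ρ → (14,49,-22)
river: ρ → (-22,39,24)
river: ρ → (24,57,-4)
river: ρ → (-4,55,38)
river: ρ → (38,21,-21)
river: ρ → (-21,21,38)
river: ρ → (38,55,-4)
river: ρ → (-4,57,24)
river: ρ → (24,39,-22)
river: ρ → (-22,49,14)
river: ρ → (14,35,-43)
river: ρ → (-43,51,6)
river: ρ → (6,57,-16)
river: ρ → (-16,39,33)
river: ρ → (33,27,-22)
ρ-cycle length = 24 (tail of 1 descent step not counted)

24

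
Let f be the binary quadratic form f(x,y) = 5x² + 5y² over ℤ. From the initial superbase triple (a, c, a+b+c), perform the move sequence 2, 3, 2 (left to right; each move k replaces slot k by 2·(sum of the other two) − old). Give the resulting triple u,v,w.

start (5,5,10) = (f(1,0),f(0,1),f(1,1))
replace slot 2: 2·(5+10) − 5 = 25 → (5,25,10)
replace slot 3: 2·(5+25) − 10 = 50 → (5,25,50)
replace slot 2: 2·(5+50) − 25 = 85 → (5,85,50)

5,85,50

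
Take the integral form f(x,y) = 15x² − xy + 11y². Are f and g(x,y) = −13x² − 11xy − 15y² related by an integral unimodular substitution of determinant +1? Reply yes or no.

D₁ = -659, D₂ = -659
f: flip: (15,-1,11)→(11,1,15)
f: reduced (well bottom): (11,1,15) with a≤c, −a<b≤a
g is negative-definite; reduce −g:
−g: reduced (well bottom): (13,11,15) with a≤c, −a<b≤a
flip sign back: reduced form of g is (-13,-11,-15)
reduced forms (11, 1, 15) vs (-13, -11, -15) ⇒ inequivalent

no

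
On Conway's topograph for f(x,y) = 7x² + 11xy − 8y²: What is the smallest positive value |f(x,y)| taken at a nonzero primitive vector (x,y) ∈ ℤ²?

river: ρ → (-8,5,10)
river: ρ → (10,15,-3)
river: ρ → (-3,15,10)
river: ρ → (10,5,-8)
river: ρ → (-8,11,7)
river: ρ → (7,17,-2)
river: ρ → (-2,15,15)
river: ρ → (15,15,-2)
river: ρ → (-2,17,7)
river: ρ → (7,11,-8)
closes: descent 0, river 10
min |a| on river = 2

2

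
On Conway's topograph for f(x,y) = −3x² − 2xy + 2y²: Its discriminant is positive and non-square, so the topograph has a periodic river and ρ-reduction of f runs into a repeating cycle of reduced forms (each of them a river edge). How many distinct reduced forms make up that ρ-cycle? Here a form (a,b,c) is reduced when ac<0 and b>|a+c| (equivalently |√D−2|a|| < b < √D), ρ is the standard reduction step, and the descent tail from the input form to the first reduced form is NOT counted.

D = 28, ⌊√D⌋ = 5
descent: ρ → (2,2,-3)  [lands on river]
river: ρ → (-3,4,1)
river: ρ → (1,4,-3)
river: ρ → (-3,2,2)
ρ-cycle length = 4 (tail of 1 descent step not counted)

4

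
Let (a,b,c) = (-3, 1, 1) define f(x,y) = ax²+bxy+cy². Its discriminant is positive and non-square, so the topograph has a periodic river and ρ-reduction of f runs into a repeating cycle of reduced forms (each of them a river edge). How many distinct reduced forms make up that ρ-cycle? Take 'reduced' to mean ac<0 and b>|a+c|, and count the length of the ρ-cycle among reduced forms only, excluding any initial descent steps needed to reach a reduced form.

D = 13, ⌊√D⌋ = 3
descent: ρ → (1,3,-1)  [lands on river]
river: ρ → (-1,3,1)
ρ-cycle length = 2 (tail of 1 descent step not counted)

2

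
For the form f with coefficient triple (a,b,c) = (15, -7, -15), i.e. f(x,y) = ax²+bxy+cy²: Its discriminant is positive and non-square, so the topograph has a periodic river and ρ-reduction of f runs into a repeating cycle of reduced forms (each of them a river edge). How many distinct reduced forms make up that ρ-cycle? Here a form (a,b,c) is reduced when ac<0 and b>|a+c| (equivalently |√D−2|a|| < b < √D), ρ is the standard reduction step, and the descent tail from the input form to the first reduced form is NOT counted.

D = 949, ⌊√D⌋ = 30
descent: ρ → (-15,7,15)  [lands on river]
river: ρ → (15,23,-7)
river: ρ → (-7,19,21)
river: ρ → (21,23,-5)
river: ρ → (-5,27,11)
river: ρ → (11,17,-15)
river: ρ → (-15,13,13)
river: ρ → (13,13,-15)
river: ρ → (-15,17,11)
river: ρ → (11,27,-5)
river: ρ → (-5,23,21)
river: ρ → (21,19,-7)
river: ρ → (-7,23,15)
river: ρ → (15,7,-15)
river: ρ → (-15,23,7)
river: ρ → (7,19,-21)
river: ρ → (-21,23,5)
river: ρ → (5,27,-11)
river: ρ → (-11,17,15)
river: ρ → (15,13,-13)
river: ρ → (-13,13,15)
river: ρ → (15,17,-11)
river: ρ → (-11,27,5)
river: ρ → (5,23,-21)
river: ρ → (-21,19,7)
river: ρ → (7,23,-15)
ρ-cycle length = 26 (tail of 1 descent step not counted)

26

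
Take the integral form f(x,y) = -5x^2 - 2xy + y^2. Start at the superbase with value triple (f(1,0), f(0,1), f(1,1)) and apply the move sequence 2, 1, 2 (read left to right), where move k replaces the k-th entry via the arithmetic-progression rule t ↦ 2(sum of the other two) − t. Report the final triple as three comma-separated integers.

start (-5,1,-6) = (f(1,0),f(0,1),f(1,1))
replace slot 2: 2·((-5)+(-6)) − 1 = -23 → (-5,-23,-6)
replace slot 1: 2·((-23)+(-6)) − (-5) = -53 → (-53,-23,-6)
replace slot 2: 2·((-53)+(-6)) − (-23) = -95 → (-53,-95,-6)

-53,-95,-6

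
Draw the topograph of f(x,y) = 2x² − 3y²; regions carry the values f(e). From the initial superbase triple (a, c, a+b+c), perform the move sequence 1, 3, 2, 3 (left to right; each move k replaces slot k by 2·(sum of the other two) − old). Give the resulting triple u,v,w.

start (2,-3,-1) = (f(1,0),f(0,1),f(1,1))
replace slot 1: 2·((-3)+(-1)) − 2 = -10 → (-10,-3,-1)
replace slot 3: 2·((-10)+(-3)) − (-1) = -25 → (-10,-3,-25)
replace slot 2: 2·((-10)+(-25)) − (-3) = -67 → (-10,-67,-25)
replace slot 3: 2·((-10)+(-67)) − (-25) = -129 → (-10,-67,-129)

-10,-67,-129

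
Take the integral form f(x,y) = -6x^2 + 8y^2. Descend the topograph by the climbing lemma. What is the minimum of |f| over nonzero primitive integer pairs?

descent: ρ → (8,0,-6)
descent: ρ → (-6,12,2)  [lands on river]
river: ρ → (2,12,-6)
closes: descent 2, river 2
min |a| on river = 2

2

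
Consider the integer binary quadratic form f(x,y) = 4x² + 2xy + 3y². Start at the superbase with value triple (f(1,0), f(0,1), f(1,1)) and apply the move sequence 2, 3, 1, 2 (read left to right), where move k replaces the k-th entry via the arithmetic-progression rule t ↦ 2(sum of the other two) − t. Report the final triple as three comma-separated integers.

start (4,3,9) = (f(1,0),f(0,1),f(1,1))
replace slot 2: 2·(4+9) − 3 = 23 → (4,23,9)
replace slot 3: 2·(4+23) − 9 = 45 → (4,23,45)
replace slot 1: 2·(23+45) − 4 = 132 → (132,23,45)
replace slot 2: 2·(132+45) − 23 = 331 → (132,331,45)

132,331,45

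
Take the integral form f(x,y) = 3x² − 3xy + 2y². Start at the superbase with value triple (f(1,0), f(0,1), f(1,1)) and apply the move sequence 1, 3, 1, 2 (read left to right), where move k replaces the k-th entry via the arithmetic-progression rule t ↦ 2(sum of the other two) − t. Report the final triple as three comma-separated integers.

start (3,2,2) = (f(1,0),f(0,1),f(1,1))
replace slot 1: 2·(2+2) − 3 = 5 → (5,2,2)
replace slot 3: 2·(5+2) − 2 = 12 → (5,2,12)
replace slot 1: 2·(2+12) − 5 = 23 → (23,2,12)
replace slot 2: 2·(23+12) − 2 = 68 → (23,68,12)

23,68,12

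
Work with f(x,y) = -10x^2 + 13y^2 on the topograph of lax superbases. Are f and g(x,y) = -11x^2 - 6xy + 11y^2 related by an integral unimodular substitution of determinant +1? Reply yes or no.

D₁ = 520, D₂ = 520
river cycle of f (length 6): (-10, 20, 3), (3, 22, -3), (-3, 20, 10), (10, 20, -3), (-3, 22, 3), (3, 20, -10)
river cycle of g (length 10): (11, 6, -11), (-11, 16, 6), (6, 20, -5), (-5, 20, 6), (6, 16, -11), (-11, 6, 11), (11, 16, -6), (-6, 20, 5), (5, 20, -6), (-6, 16, 11)
cycles differ ⇒ inequivalent

no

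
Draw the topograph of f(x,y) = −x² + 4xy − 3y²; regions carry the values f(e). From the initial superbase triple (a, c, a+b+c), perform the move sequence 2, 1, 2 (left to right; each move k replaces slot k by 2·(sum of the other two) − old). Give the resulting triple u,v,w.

start (-1,-3,0) = (f(1,0),f(0,1),f(1,1))
replace slot 2: 2·((-1)+0) − (-3) = 1 → (-1,1,0)
replace slot 1: 2·(1+0) − (-1) = 3 → (3,1,0)
replace slot 2: 2·(3+0) − 1 = 5 → (3,5,0)

3,5,0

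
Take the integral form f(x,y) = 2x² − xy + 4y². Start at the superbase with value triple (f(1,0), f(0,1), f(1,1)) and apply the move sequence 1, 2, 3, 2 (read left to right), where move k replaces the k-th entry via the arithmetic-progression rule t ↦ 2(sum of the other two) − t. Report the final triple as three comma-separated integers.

start (2,4,5) = (f(1,0),f(0,1),f(1,1))
replace slot 1: 2·(4+5) − 2 = 16 → (16,4,5)
replace slot 2: 2·(16+5) − 4 = 38 → (16,38,5)
replace slot 3: 2·(16+38) − 5 = 103 → (16,38,103)
replace slot 2: 2·(16+103) − 38 = 200 → (16,200,103)

16,200,103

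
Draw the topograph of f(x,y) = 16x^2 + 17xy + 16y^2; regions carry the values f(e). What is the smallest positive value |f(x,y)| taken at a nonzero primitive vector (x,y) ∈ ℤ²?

translate: b→-15 (≡17 mod 32), so (16,17,16)→(16,-15,15)
flip: (16,-15,15)→(15,15,16)
reduced (well bottom): (15,15,16) with a≤c, −a<b≤a
well minimum = a = 15

15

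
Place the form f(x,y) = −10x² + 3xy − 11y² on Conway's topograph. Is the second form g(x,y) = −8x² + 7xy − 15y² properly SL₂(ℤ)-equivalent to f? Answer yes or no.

D₁ = -431, D₂ = -431
f is negative-definite; reduce −f:
−f: reduced (well bottom): (10,-3,11) with a≤c, −a<b≤a
flip sign back: reduced form of f is (-10,3,-11)
g is negative-definite; reduce −g:
−g: reduced (well bottom): (8,-7,15) with a≤c, −a<b≤a
flip sign back: reduced form of g is (-8,7,-15)
reduced forms (-10, 3, -11) vs (-8, 7, -15) ⇒ inequivalent

no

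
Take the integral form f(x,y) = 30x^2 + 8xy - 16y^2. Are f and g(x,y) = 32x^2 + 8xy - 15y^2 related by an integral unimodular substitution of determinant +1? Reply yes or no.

D₁ = 1984, D₂ = 1984
river cycle of f (length 16): (-16, 24, 22), (22, 20, -18), (-18, 16, 24), (24, 32, -10), (-10, 28, 30), (30, 32, -8), (-8, 32, 30), (30, 28, -10), (-10, 32, 24), (24, 16, -18), … (6 more)
river cycle of g (length 16): (-15, 22, 25), (25, 28, -12), (-12, 44, 1), (1, 44, -12), (-12, 28, 25), (25, 22, -15), (-15, 38, 9), (9, 34, -23), (-23, 12, 20), (20, 28, -15), … (6 more)
cycles differ ⇒ inequivalent

no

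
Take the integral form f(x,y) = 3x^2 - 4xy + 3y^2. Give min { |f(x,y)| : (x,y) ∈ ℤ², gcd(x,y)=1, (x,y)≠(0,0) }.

translate: b→2 (≡-4 mod 6), so (3,-4,3)→(3,2,2)
flip: (3,2,2)→(2,-2,3)
translate: b→2 (≡-2 mod 4), so (2,-2,3)→(2,2,3)
reduced (well bottom): (2,2,3) with a≤c, −a<b≤a
well minimum = a = 2

2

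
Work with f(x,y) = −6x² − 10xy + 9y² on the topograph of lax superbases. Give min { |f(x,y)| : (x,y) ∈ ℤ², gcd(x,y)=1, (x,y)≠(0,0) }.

descent: ρ → (9,10,-6)  [lands on river]
river: ρ → (-6,14,5)
river: ρ → (5,16,-3)
river: ρ → (-3,14,10)
river: ρ → (10,6,-7)
river: ρ → (-7,8,9)
closes: descent 1, river 6
min |a| on river = 3

3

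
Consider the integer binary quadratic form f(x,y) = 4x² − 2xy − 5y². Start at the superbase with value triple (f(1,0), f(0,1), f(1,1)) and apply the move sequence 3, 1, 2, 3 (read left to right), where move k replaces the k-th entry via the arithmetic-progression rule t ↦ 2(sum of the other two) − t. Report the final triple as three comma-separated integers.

start (4,-5,-3) = (f(1,0),f(0,1),f(1,1))
replace slot 3: 2·(4+(-5)) − (-3) = 1 → (4,-5,1)
replace slot 1: 2·((-5)+1) − 4 = -12 → (-12,-5,1)
replace slot 2: 2·((-12)+1) − (-5) = -17 → (-12,-17,1)
replace slot 3: 2·((-12)+(-17)) − 1 = -59 → (-12,-17,-59)

-12,-17,-59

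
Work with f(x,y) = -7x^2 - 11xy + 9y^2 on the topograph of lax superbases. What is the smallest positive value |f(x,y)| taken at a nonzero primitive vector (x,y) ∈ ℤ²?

descent: ρ → (9,11,-7)  [lands on river]
river: ρ → (-7,17,3)
river: ρ → (3,19,-1)
river: ρ → (-1,19,3)
river: ρ → (3,17,-7)
river: ρ → (-7,11,9)
river: ρ → (9,7,-9)
river: ρ → (-9,11,7)
river: ρ → (7,17,-3)
river: ρ → (-3,19,1)
river: ρ → (1,19,-3)
river: ρ → (-3,17,7)
river: ρ → (7,11,-9)
river: ρ → (-9,7,9)
closes: descent 1, river 14
min |a| on river = 1

1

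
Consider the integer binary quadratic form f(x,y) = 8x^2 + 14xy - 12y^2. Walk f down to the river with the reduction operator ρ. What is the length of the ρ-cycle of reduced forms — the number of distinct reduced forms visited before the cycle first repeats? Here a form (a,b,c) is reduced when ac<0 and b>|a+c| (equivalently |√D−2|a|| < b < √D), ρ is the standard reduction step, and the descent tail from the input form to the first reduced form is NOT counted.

D = 580, ⌊√D⌋ = 24
river: ρ → (-12,10,10)
river: ρ → (10,10,-12)
river: ρ → (-12,14,8)
river: ρ → (8,18,-8)
river: ρ → (-8,14,12)
river: ρ → (12,10,-10)
river: ρ → (-10,10,12)
river: ρ → (12,14,-8)
river: ρ → (-8,18,8)
river: ρ → (8,14,-12)
ρ-cycle length = 10 (tail of 0 descent steps not counted)

10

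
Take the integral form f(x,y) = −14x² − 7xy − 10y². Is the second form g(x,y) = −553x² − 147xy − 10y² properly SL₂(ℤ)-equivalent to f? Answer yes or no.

D₁ = -511, D₂ = -511
f is negative-definite; reduce −f:
−f: flip: (14,7,10)→(10,-7,14)
−f: reduced (well bottom): (10,-7,14) with a≤c, −a<b≤a
flip sign back: reduced form of f is (-10,7,-14)
g is negative-definite; reduce −g:
−g: flip: (553,147,10)→(10,-147,553)
−g: translate: b→-7 (≡-147 mod 20), so (10,-147,553)→(10,-7,14)
−g: reduced (well bottom): (10,-7,14) with a≤c, −a<b≤a
flip sign back: reduced form of g is (-10,7,-14)
reduced forms (-10, 7, -14) vs (-10, 7, -14) ⇒ equivalent

yes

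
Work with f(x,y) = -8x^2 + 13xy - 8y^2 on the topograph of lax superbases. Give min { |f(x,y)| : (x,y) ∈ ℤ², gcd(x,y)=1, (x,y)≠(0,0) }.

translate: b→3 (≡-13 mod 16), so (8,-13,8)→(8,3,3)
flip: (8,3,3)→(3,-3,8)
translate: b→3 (≡-3 mod 6), so (3,-3,8)→(3,3,8)
reduced (well bottom): (3,3,8) with a≤c, −a<b≤a
well minimum |f| = |-3| = 3 (negative-definite)

3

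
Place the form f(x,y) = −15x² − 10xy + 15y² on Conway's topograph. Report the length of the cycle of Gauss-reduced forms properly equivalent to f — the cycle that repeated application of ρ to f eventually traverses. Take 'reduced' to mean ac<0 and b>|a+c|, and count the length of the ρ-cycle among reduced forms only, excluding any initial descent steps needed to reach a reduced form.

D = 1000, ⌊√D⌋ = 31
descent: ρ → (15,10,-15)  [lands on river]
river: ρ → (-15,20,10)
river: ρ → (10,20,-15)
river: ρ → (-15,10,15)
river: ρ → (15,20,-10)
river: ρ → (-10,20,15)
ρ-cycle length = 6 (tail of 1 descent step not counted)

6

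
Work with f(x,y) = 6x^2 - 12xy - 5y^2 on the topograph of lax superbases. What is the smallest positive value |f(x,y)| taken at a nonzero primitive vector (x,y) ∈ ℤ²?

descent: ρ → (-5,12,6)  [lands on river]
river: ρ → (6,12,-5)
river: ρ → (-5,8,10)
river: ρ → (10,12,-3)
river: ρ → (-3,12,10)
river: ρ → (10,8,-5)
closes: descent 1, river 6
min |a| on river = 3

3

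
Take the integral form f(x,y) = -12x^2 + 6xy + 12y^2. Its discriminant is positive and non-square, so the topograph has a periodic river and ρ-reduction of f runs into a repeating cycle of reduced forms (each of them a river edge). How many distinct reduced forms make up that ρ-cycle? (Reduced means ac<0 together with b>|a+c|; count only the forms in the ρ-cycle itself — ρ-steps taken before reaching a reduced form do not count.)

D = 612, ⌊√D⌋ = 24
river: ρ → (12,18,-6)
river: ρ → (-6,18,12)
river: ρ → (12,6,-12)
river: ρ → (-12,18,6)
river: ρ → (6,18,-12)
river: ρ → (-12,6,12)
ρ-cycle length = 6 (tail of 0 descent steps not counted)

6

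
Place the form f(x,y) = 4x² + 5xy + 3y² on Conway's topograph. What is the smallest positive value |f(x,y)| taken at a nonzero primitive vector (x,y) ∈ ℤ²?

translate: b→-3 (≡5 mod 8), so (4,5,3)→(4,-3,2)
flip: (4,-3,2)→(2,3,4)
translate: b→-1 (≡3 mod 4), so (2,3,4)→(2,-1,3)
reduced (well bottom): (2,-1,3) with a≤c, −a<b≤a
well minimum = a = 2

2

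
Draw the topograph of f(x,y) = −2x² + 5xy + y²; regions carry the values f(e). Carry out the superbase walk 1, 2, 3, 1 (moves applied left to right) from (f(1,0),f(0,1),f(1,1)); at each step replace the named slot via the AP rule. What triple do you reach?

start (-2,1,4) = (f(1,0),f(0,1),f(1,1))
replace slot 1: 2·(1+4) − (-2) = 12 → (12,1,4)
replace slot 2: 2·(12+4) − 1 = 31 → (12,31,4)
replace slot 3: 2·(12+31) − 4 = 82 → (12,31,82)
replace slot 1: 2·(31+82) − 12 = 214 → (214,31,82)

214,31,82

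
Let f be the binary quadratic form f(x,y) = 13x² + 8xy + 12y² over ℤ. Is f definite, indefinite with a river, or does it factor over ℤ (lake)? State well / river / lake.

D = b²−4ac = 8² − 4·13·12 = -560
D < 0 ⇒ definite ⇒ every region one sign ⇒ single well

well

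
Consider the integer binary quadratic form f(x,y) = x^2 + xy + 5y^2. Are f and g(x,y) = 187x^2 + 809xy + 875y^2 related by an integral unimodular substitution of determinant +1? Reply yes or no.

D₁ = -19, D₂ = -19
f: reduced (well bottom): (1,1,5) with a≤c, −a<b≤a
g: translate: b→61 (≡809 mod 374), so (187,809,875)→(187,61,5)
g: flip: (187,61,5)→(5,-61,187)
g: translate: b→-1 (≡-61 mod 10), so (5,-61,187)→(5,-1,1)
g: flip: (5,-1,1)→(1,1,5)
g: reduced (well bottom): (1,1,5) with a≤c, −a<b≤a
reduced forms (1, 1, 5) vs (1, 1, 5) ⇒ equivalent

yes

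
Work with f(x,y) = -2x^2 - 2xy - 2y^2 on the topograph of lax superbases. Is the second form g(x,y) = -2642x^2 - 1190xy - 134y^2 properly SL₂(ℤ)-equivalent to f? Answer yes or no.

D₁ = -12, D₂ = -12
f is negative-definite; reduce −f:
−f: reduced (well bottom): (2,2,2) with a≤c, −a<b≤a
flip sign back: reduced form of f is (-2,-2,-2)
g is negative-definite; reduce −g:
−g: flip: (2642,1190,134)→(134,-1190,2642)
−g: translate: b→-118 (≡-1190 mod 268), so (134,-1190,2642)→(134,-118,26)
−g: flip: (134,-118,26)→(26,118,134)
−g: translate: b→14 (≡118 mod 52), so (26,118,134)→(26,14,2)
−g: flip: (26,14,2)→(2,-14,26)
−g: translate: b→2 (≡-14 mod 4), so (2,-14,26)→(2,2,2)
−g: reduced (well bottom): (2,2,2) with a≤c, −a<b≤a
flip sign back: reduced form of g is (-2,-2,-2)
reduced forms (-2, -2, -2) vs (-2, -2, -2) ⇒ equivalent

yes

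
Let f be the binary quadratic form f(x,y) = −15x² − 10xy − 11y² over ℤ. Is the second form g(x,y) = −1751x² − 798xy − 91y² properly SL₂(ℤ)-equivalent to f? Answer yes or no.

D₁ = -560, D₂ = -560
f is negative-definite; reduce −f:
−f: flip: (15,10,11)→(11,-10,15)
−f: reduced (well bottom): (11,-10,15) with a≤c, −a<b≤a
flip sign back: reduced form of f is (-11,10,-15)
g is negative-definite; reduce −g:
−g: flip: (1751,798,91)→(91,-798,1751)
−g: translate: b→-70 (≡-798 mod 182), so (91,-798,1751)→(91,-70,15)
−g: flip: (91,-70,15)→(15,70,91)
−g: translate: b→10 (≡70 mod 30), so (15,70,91)→(15,10,11)
−g: flip: (15,10,11)→(11,-10,15)
−g: reduced (well bottom): (11,-10,15) with a≤c, −a<b≤a
flip sign back: reduced form of g is (-11,10,-15)
reduced forms (-11, 10, -15) vs (-11, 10, -15) ⇒ equivalent

yes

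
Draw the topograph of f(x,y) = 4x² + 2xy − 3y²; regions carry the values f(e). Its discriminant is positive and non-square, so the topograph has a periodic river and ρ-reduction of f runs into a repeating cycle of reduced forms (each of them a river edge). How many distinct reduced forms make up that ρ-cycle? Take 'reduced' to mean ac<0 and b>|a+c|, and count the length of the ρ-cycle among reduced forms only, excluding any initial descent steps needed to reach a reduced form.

D = 52, ⌊√D⌋ = 7
river: ρ → (-3,4,3)
river: ρ → (3,2,-4)
river: ρ → (-4,6,1)
river: ρ → (1,6,-4)
river: ρ → (-4,2,3)
river: ρ → (3,4,-3)
river: ρ → (-3,2,4)
river: ρ → (4,6,-1)
river: ρ → (-1,6,4)
river: ρ → (4,2,-3)
ρ-cycle length = 10 (tail of 0 descent steps not counted)

10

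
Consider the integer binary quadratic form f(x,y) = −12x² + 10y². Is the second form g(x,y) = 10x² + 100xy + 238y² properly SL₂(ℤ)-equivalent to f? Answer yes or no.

D₁ = 480, D₂ = 480
river cycle of f (length 2): (10, 20, -2), (-2, 20, 10)
river cycle of g (length 2): (10, 20, -2), (-2, 20, 10)
cycles coincide ⇒ equivalent

yes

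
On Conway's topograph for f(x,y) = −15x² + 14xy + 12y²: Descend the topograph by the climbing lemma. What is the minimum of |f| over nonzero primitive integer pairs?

river: ρ → (12,10,-17)
river: ρ → (-17,24,5)
river: ρ → (5,26,-12)
river: ρ → (-12,22,9)
river: ρ → (9,14,-20)
river: ρ → (-20,26,3)
river: ρ → (3,28,-11)
river: ρ → (-11,16,15)
river: ρ → (15,14,-12)
river: ρ → (-12,10,17)
river: ρ → (17,24,-5)
river: ρ → (-5,26,12)
river: ρ → (12,22,-9)
river: ρ → (-9,14,20)
river: ρ → (20,26,-3)
river: ρ → (-3,28,11)
river: ρ → (11,16,-15)
river: ρ → (-15,14,12)
closes: descent 0, river 18
min |a| on river = 3

3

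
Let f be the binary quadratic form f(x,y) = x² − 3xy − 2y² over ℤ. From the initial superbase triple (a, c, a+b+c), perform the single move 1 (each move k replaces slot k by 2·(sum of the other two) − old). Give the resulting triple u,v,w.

start (1,-2,-4) = (f(1,0),f(0,1),f(1,1))
replace slot 1: 2·((-2)+(-4)) − 1 = -13 → (-13,-2,-4)

-13,-2,-4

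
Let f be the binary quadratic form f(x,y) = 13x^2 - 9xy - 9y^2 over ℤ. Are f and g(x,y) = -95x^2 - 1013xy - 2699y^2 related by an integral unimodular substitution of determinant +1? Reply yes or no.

D₁ = 549, D₂ = 549
river cycle of f (length 6): (-9, 9, 13), (13, 17, -5), (-5, 23, 1), (1, 23, -5), (-5, 17, 13), (13, 9, -9)
river cycle of g (length 6): (-9, 9, 13), (13, 17, -5), (-5, 23, 1), (1, 23, -5), (-5, 17, 13), (13, 9, -9)
cycles coincide ⇒ equivalent

yes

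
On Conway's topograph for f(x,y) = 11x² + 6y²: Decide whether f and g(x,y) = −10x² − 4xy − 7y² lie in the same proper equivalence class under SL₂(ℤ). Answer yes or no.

D₁ = -264, D₂ = -264
f: flip: (11,0,6)→(6,0,11)
f: reduced (well bottom): (6,0,11) with a≤c, −a<b≤a
g is negative-definite; reduce −g:
−g: flip: (10,4,7)→(7,-4,10)
−g: reduced (well bottom): (7,-4,10) with a≤c, −a<b≤a
flip sign back: reduced form of g is (-7,4,-10)
reduced forms (6, 0, 11) vs (-7, 4, -10) ⇒ inequivalent

no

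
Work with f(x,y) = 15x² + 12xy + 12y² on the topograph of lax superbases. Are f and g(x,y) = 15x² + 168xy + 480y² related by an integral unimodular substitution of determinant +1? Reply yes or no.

D₁ = -576, D₂ = -576
f: flip: (15,12,12)→(12,-12,15)
f: translate: b→12 (≡-12 mod 24), so (12,-12,15)→(12,12,15)
f: reduced (well bottom): (12,12,15) with a≤c, −a<b≤a
g: translate: b→-12 (≡168 mod 30), so (15,168,480)→(15,-12,12)
g: flip: (15,-12,12)→(12,12,15)
g: reduced (well bottom): (12,12,15) with a≤c, −a<b≤a
reduced forms (12, 12, 15) vs (12, 12, 15) ⇒ equivalent

yes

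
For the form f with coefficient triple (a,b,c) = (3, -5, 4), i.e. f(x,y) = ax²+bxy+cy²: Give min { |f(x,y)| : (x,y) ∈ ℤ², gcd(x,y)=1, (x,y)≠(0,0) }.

translate: b→1 (≡-5 mod 6), so (3,-5,4)→(3,1,2)
flip: (3,1,2)→(2,-1,3)
reduced (well bottom): (2,-1,3) with a≤c, −a<b≤a
well minimum = a = 2

2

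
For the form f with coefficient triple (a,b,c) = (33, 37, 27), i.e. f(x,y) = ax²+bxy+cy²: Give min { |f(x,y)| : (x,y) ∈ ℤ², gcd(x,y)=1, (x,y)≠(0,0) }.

translate: b→-29 (≡37 mod 66), so (33,37,27)→(33,-29,23)
flip: (33,-29,23)→(23,29,33)
translate: b→-17 (≡29 mod 46), so (23,29,33)→(23,-17,27)
reduced (well bottom): (23,-17,27) with a≤c, −a<b≤a
well minimum = a = 23

23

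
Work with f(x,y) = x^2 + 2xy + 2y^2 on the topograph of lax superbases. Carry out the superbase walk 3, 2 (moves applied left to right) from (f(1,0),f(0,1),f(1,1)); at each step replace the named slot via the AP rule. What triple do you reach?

start (1,2,5) = (f(1,0),f(0,1),f(1,1))
replace slot 3: 2·(1+2) − 5 = 1 → (1,2,1)
replace slot 2: 2·(1+1) − 2 = 2 → (1,2,1)

1,2,1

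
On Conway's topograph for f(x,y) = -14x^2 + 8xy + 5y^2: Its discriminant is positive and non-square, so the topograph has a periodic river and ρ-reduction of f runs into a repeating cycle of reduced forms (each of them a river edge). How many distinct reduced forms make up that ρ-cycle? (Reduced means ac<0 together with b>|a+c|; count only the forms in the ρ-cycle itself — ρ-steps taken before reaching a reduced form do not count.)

D = 344, ⌊√D⌋ = 18
descent: ρ → (5,12,-10)  [lands on river]
river: ρ → (-10,8,7)
river: ρ → (7,6,-11)
river: ρ → (-11,16,2)
river: ρ → (2,16,-11)
river: ρ → (-11,6,7)
river: ρ → (7,8,-10)
river: ρ → (-10,12,5)
river: ρ → (5,18,-1)
river: ρ → (-1,18,5)
ρ-cycle length = 10 (tail of 1 descent step not counted)

10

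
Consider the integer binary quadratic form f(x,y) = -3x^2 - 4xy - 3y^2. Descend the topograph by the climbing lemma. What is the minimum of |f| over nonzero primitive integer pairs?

translate: b→-2 (≡4 mod 6), so (3,4,3)→(3,-2,2)
flip: (3,-2,2)→(2,2,3)
reduced (well bottom): (2,2,3) with a≤c, −a<b≤a
well minimum |f| = |-2| = 2 (negative-definite)

2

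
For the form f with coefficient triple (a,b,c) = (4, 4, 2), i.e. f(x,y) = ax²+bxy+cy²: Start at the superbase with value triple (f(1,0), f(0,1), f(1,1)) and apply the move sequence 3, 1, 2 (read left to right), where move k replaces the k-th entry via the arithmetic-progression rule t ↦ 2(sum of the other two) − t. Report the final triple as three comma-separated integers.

start (4,2,10) = (f(1,0),f(0,1),f(1,1))
replace slot 3: 2·(4+2) − 10 = 2 → (4,2,2)
replace slot 1: 2·(2+2) − 4 = 4 → (4,2,2)
replace slot 2: 2·(4+2) − 2 = 10 → (4,10,2)

4,10,2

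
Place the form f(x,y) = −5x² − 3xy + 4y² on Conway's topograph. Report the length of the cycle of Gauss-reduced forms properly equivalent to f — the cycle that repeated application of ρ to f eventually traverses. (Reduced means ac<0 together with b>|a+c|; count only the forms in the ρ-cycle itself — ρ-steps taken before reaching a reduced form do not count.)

D = 89, ⌊√D⌋ = 9
descent: ρ → (4,3,-5)  [lands on river]
river: ρ → (-5,7,2)
river: ρ → (2,9,-1)
river: ρ → (-1,9,2)
river: ρ → (2,7,-5)
river: ρ → (-5,3,4)
river: ρ → (4,5,-4)
river: ρ → (-4,3,5)
river: ρ → (5,7,-2)
river: ρ → (-2,9,1)
river: ρ → (1,9,-2)
river: ρ → (-2,7,5)
river: ρ → (5,3,-4)
river: ρ → (-4,5,4)
ρ-cycle length = 14 (tail of 1 descent step not counted)

14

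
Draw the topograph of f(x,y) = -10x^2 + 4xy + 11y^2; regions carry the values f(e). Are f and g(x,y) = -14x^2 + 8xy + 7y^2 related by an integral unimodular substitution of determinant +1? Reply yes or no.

D₁ = 456, D₂ = 456
river cycle of f (length 10): (11, 18, -3), (-3, 18, 11), (11, 4, -10), (-10, 16, 5), (5, 14, -13), (-13, 12, 6), (6, 12, -13), (-13, 14, 5), (5, 16, -10), (-10, 4, 11)
river cycle of g (length 6): (7, 20, -2), (-2, 20, 7), (7, 8, -14), (-14, 20, 1), (1, 20, -14), (-14, 8, 7)
cycles differ ⇒ inequivalent

no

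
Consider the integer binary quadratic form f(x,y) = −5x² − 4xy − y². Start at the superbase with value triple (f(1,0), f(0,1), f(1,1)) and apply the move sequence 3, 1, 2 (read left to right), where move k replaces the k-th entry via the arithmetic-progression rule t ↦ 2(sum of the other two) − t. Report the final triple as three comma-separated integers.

start (-5,-1,-10) = (f(1,0),f(0,1),f(1,1))
replace slot 3: 2·((-5)+(-1)) − (-10) = -2 → (-5,-1,-2)
replace slot 1: 2·((-1)+(-2)) − (-5) = -1 → (-1,-1,-2)
replace slot 2: 2·((-1)+(-2)) − (-1) = -5 → (-1,-5,-2)

-1,-5,-2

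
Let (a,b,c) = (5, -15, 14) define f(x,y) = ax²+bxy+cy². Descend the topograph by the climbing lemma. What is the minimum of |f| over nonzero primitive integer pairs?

translate: b→5 (≡-15 mod 10), so (5,-15,14)→(5,5,4)
flip: (5,5,4)→(4,-5,5)
translate: b→3 (≡-5 mod 8), so (4,-5,5)→(4,3,4)
reduced (well bottom): (4,3,4) with a≤c, −a<b≤a
well minimum = a = 4

4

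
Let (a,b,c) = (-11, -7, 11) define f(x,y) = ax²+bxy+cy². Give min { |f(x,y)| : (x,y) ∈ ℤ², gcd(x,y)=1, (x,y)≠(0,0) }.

descent: ρ → (11,7,-11)  [lands on river]
river: ρ → (-11,15,7)
river: ρ → (7,13,-13)
river: ρ → (-13,13,7)
river: ρ → (7,15,-11)
river: ρ → (-11,7,11)
river: ρ → (11,15,-7)
river: ρ → (-7,13,13)
river: ρ → (13,13,-7)
river: ρ → (-7,15,11)
closes: descent 1, river 10
min |a| on river = 7

7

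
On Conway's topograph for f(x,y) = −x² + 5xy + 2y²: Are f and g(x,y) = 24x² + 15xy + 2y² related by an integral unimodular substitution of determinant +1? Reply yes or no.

D₁ = 33, D₂ = 33
river cycle of f (length 4): (2, 3, -3), (-3, 3, 2), (2, 5, -1), (-1, 5, 2)
river cycle of g (length 4): (2, 5, -1), (-1, 5, 2), (2, 3, -3), (-3, 3, 2)
cycles coincide ⇒ equivalent

yes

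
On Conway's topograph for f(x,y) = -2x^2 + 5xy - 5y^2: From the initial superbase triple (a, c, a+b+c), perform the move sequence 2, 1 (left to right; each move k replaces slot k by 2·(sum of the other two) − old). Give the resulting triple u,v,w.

start (-2,-5,-2) = (f(1,0),f(0,1),f(1,1))
replace slot 2: 2·((-2)+(-2)) − (-5) = -3 → (-2,-3,-2)
replace slot 1: 2·((-3)+(-2)) − (-2) = -8 → (-8,-3,-2)

-8,-3,-2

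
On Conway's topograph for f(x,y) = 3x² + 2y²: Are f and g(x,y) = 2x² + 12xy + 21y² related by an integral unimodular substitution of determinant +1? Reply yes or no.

D₁ = -24, D₂ = -24
f: flip: (3,0,2)→(2,0,3)
f: reduced (well bottom): (2,0,3) with a≤c, −a<b≤a
g: translate: b→0 (≡12 mod 4), so (2,12,21)→(2,0,3)
g: reduced (well bottom): (2,0,3) with a≤c, −a<b≤a
reduced forms (2, 0, 3) vs (2, 0, 3) ⇒ equivalent

yes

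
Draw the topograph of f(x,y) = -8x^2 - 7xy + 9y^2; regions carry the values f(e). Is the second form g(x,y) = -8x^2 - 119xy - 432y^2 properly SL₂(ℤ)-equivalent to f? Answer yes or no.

D₁ = 337, D₂ = 337
river cycle of f (length 42): (9, 7, -8), (-8, 9, 8), (8, 7, -9), (-9, 11, 6), (6, 13, -7), (-7, 15, 4), (4, 17, -3), (-3, 13, 14), (14, 15, -2), (-2, 17, 6), … (32 more)
river cycle of g (length 42): (-8, 9, 8), (8, 7, -9), (-9, 11, 6), (6, 13, -7), (-7, 15, 4), (4, 17, -3), (-3, 13, 14), (14, 15, -2), (-2, 17, 6), (6, 7, -12), … (32 more)
cycles coincide ⇒ equivalent

yes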